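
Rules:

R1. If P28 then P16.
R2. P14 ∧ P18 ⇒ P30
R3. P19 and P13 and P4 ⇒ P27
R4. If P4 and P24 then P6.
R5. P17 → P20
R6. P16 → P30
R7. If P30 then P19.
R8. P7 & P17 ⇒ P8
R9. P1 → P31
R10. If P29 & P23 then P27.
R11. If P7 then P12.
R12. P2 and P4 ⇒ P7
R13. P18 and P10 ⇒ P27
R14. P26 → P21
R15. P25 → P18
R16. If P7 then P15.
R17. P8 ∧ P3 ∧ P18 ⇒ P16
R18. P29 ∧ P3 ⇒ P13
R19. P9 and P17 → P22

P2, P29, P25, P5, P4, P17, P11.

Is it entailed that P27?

No

Forward chaining from the given facts derives: P20, P7, P18, P15, P8, P12.
Rules concluding P27: R3 needs P19; R10 needs P23; R13 needs P10 — none of these are established.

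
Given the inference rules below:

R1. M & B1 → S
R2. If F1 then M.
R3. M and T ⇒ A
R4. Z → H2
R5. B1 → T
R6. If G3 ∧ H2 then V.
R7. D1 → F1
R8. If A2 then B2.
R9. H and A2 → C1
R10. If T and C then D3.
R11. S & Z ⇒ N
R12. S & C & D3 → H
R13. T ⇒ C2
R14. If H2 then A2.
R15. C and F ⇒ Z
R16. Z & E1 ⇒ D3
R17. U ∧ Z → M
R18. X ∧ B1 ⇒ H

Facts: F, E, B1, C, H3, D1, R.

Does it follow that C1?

Yes

T  (by R5: B1)
F1  (by R7: D1)
D3  (by R10: T, C)
Z  (by R15: C, F)
M  (by R2: F1)
H2  (by R4: Z)
A2  (by R14: H2)
S  (by R1: M, B1)
H  (by R12: S, C, D3)
C1  (by R9: H, A2)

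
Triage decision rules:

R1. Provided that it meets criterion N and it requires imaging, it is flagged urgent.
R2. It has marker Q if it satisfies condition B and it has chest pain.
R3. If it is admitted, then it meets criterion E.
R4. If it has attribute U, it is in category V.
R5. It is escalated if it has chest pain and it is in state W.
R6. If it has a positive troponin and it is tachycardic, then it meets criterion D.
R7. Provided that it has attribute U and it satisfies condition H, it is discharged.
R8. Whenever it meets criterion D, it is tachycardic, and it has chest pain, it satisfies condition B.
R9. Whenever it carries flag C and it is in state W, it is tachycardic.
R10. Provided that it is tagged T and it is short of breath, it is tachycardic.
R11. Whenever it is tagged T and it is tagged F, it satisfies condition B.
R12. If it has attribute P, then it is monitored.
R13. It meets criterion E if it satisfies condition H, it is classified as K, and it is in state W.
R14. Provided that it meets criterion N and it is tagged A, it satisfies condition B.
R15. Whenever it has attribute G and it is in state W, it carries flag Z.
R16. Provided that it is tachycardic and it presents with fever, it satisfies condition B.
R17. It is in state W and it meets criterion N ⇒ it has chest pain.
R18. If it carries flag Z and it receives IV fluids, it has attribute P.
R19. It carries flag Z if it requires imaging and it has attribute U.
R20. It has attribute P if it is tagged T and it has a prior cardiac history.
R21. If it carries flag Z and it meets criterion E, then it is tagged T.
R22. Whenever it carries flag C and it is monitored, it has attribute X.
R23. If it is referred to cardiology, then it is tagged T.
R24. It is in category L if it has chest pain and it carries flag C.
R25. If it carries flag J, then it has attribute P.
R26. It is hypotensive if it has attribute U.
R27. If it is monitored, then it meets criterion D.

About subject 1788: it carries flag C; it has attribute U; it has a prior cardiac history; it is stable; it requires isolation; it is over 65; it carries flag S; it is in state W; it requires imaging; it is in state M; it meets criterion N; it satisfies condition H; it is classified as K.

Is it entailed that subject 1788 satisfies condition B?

Yes

By R9 (it carries flag C, it is in state W): it is tachycardic.
By R13 (it satisfies condition H, it is classified as K, it is in state W): it meets criterion E.
By R17 (it is in state W, it meets criterion N): it has chest pain.
By R19 (it requires imaging, it has attribute U): it carries flag Z.
By R21 (it carries flag Z, it meets criterion E): it is tagged T.
By R20 (it is tagged T, it has a prior cardiac history): it has attribute P.
By R12 (it has attribute P): it is monitored.
By R27 (it is monitored): it meets criterion D.
By R8 (it meets criterion D, it is tachycardic, it has chest pain): it satisfies condition B.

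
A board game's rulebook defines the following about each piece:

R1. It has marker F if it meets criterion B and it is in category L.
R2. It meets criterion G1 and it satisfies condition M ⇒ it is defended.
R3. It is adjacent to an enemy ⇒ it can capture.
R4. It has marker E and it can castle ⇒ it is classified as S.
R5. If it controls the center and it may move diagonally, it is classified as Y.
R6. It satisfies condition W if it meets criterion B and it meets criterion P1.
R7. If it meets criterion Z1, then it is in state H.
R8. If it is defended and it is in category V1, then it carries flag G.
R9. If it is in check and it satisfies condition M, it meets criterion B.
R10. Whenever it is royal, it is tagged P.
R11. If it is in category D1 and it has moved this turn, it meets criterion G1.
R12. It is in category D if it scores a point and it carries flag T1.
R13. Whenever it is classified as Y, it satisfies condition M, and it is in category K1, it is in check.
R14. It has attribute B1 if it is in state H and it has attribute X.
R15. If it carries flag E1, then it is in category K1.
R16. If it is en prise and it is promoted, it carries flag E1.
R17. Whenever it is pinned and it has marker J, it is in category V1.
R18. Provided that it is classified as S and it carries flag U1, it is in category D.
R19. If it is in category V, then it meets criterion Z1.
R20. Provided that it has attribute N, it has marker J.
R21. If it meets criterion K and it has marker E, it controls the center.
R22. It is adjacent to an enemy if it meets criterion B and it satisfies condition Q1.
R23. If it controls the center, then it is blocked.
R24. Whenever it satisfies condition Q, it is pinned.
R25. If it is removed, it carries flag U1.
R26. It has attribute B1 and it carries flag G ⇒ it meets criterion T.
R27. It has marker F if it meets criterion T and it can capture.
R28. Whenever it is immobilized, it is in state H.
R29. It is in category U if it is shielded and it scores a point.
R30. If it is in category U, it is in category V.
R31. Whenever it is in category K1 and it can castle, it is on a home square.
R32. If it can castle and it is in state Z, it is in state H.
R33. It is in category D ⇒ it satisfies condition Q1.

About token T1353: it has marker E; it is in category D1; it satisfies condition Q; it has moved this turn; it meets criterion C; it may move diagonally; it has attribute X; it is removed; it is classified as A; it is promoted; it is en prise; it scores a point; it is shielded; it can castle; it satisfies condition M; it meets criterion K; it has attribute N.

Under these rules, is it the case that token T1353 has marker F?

Yes

By R4 (it has marker E, it can castle): it is classified as S.
By R11 (it is in category D1, it has moved this turn): it meets criterion G1.
By R16 (it is en prise, it is promoted): it carries flag E1.
By R20 (it has attribute N): it has marker J.
By R21 (it meets criterion K, it has marker E): it controls the center.
By R24 (it satisfies condition Q): it is pinned.
By R25 (it is removed): it carries flag U1.
By R29 (it is shielded, it scores a point): it is in category U.
By R30 (it is in category U): it is in category V.
By R2 (it meets criterion G1, it satisfies condition M): it is defended.
By R5 (it controls the center, it may move diagonally): it is classified as Y.
By R15 (it carries flag E1): it is in category K1.
By R17 (it is pinned, it has marker J): it is in category V1.
By R18 (it is classified as S, it carries flag U1): it is in category D.
By R19 (it is in category V): it meets criterion Z1.
By R33 (it is in category D): it satisfies condition Q1.
By R7 (it meets criterion Z1): it is in state H.
By R8 (it is defended, it is in category V1): it carries flag G.
By R13 (it is classified as Y, it satisfies condition M, it is in category K1): it is in check.
By R14 (it is in state H, it has attribute X): it has attribute B1.
By R26 (it has attribute B1, it carries flag G): it meets criterion T.
By R9 (it is in check, it satisfies condition M): it meets criterion B.
By R22 (it meets criterion B, it satisfies condition Q1): it is adjacent to an enemy.
By R3 (it is adjacent to an enemy): it can capture.
By R27 (it meets criterion T, it can capture): it has marker F.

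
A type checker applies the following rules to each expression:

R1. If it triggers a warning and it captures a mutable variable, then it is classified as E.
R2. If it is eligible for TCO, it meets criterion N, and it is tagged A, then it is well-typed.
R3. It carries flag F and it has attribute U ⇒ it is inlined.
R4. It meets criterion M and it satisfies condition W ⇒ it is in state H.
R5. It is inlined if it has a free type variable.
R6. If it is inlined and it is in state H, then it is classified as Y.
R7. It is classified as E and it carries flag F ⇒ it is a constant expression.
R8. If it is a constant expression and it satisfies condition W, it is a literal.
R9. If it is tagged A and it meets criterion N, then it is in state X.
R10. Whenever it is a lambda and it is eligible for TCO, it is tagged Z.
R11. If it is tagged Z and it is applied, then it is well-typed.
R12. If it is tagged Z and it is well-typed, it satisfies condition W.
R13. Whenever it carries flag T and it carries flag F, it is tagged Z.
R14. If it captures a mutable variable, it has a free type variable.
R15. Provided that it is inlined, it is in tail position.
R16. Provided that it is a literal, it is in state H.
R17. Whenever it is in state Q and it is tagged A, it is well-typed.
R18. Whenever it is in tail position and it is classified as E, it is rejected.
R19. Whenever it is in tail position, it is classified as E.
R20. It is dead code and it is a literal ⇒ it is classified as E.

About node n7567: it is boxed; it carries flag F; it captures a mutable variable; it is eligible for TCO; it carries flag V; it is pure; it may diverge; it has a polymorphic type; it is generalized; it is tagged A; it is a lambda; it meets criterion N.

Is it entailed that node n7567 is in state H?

Yes

By R2 (it is eligible for TCO, it meets criterion N, it is tagged A): it is well-typed.
By R10 (it is a lambda, it is eligible for TCO): it is tagged Z.
By R12 (it is tagged Z, it is well-typed): it satisfies condition W.
By R14 (it captures a mutable variable): it has a free type variable.
By R5 (it has a free type variable): it is inlined.
By R15 (it is inlined): it is in tail position.
By R19 (it is in tail position): it is classified as E.
By R7 (it is classified as E, it carries flag F): it is a constant expression.
By R8 (it is a constant expression, it satisfies condition W): it is a literal.
By R16 (it is a literal): it is in state H.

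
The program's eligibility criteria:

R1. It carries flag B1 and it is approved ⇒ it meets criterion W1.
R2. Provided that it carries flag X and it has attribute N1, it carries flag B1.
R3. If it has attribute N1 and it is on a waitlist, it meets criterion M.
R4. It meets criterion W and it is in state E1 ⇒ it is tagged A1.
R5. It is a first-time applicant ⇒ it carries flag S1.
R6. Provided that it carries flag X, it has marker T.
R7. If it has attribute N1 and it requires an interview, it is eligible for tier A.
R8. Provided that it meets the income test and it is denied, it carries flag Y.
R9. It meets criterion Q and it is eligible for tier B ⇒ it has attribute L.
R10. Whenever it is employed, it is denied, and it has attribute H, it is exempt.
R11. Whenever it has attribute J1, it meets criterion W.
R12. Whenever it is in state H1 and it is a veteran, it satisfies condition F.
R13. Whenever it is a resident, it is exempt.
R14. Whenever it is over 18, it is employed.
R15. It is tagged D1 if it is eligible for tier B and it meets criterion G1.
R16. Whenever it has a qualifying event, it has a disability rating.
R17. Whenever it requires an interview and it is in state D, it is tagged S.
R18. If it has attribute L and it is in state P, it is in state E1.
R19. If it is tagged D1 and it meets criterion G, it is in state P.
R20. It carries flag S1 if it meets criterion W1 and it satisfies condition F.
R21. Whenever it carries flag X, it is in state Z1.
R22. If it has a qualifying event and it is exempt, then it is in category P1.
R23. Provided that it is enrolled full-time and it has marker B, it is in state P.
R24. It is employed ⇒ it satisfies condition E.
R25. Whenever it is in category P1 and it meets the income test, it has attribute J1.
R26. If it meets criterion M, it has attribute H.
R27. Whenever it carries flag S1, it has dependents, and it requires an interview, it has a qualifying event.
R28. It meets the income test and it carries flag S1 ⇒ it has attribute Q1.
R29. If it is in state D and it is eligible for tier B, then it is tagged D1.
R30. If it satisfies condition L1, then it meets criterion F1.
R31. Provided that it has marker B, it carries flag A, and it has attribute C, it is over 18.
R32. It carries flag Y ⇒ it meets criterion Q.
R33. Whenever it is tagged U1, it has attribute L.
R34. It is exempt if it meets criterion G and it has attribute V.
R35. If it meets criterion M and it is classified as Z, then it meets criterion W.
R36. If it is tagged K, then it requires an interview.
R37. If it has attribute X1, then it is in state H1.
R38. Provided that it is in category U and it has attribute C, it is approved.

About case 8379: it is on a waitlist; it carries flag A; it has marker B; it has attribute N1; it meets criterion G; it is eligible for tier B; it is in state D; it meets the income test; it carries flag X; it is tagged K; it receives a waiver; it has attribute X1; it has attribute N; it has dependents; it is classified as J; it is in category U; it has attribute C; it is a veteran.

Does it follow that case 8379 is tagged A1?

No

Forward chaining from the given facts derives: carries flag B1, meets criterion M, has marker T, is in state Z1, has attribute H, is tagged D1, is over 18, requires an interview, is in state H1, is approved, meets criterion W1, is eligible for tier A, satisfies condition F, is employed, is tagged S, is in state P, carries flag S1, satisfies condition E, has a qualifying event, has attribute Q1, has a disability rating.
The only rule concluding "it is tagged A1" is R4, which needs "it meets criterion W"; that is never established.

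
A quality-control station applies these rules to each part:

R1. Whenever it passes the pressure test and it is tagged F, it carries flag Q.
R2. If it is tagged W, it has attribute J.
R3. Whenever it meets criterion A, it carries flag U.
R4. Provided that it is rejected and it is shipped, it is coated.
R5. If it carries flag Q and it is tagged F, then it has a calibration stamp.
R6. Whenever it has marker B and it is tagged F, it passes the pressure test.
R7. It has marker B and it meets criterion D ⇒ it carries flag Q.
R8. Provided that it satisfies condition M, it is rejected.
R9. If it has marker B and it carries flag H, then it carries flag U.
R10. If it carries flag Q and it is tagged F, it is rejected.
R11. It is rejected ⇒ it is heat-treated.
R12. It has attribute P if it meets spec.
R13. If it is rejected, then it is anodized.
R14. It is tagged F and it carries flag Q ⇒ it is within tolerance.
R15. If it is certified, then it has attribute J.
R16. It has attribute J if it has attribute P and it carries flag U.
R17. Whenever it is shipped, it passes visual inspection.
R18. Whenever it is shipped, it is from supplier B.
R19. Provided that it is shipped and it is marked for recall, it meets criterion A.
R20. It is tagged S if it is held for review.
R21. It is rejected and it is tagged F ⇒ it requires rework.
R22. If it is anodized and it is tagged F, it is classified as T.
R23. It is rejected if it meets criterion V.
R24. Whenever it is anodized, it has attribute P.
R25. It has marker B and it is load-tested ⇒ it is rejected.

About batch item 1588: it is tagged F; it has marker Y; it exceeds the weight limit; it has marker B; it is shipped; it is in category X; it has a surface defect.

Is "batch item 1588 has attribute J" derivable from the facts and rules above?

Forward chaining from the given facts derives: passes the pressure test, passes visual inspection, is from supplier B, carries flag Q, has a calibration stamp, is rejected, is heat-treated, is anodized, is within tolerance, requires rework, is classified as T, has attribute P, is coated.
Rules concluding "it has attribute J": R2 needs "it is tagged W"; R15 needs "it is certified"; R16 needs "it carries flag U" — none of these are established.

No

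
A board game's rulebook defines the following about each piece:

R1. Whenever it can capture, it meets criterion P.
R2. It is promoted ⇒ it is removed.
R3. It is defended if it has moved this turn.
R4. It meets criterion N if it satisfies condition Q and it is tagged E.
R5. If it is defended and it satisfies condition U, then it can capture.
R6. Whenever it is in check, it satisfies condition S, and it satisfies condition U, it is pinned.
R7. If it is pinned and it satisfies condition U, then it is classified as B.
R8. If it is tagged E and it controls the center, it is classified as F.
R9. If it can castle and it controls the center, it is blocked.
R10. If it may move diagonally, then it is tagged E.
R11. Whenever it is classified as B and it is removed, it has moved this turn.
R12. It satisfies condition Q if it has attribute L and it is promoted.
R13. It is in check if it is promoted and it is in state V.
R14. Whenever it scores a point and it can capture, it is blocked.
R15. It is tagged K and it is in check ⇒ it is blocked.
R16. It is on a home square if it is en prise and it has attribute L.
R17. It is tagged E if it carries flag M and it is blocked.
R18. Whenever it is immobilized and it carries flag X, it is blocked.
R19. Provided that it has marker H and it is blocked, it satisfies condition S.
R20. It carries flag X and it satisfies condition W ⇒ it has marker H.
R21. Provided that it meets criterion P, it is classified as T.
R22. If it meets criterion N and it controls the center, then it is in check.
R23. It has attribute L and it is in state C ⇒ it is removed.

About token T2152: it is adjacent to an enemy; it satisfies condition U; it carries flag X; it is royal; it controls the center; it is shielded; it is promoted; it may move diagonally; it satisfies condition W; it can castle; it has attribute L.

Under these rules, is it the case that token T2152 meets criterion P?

By R2 (it is promoted): it is removed.
By R9 (it can castle, it controls the center): it is blocked.
By R10 (it may move diagonally): it is tagged E.
By R12 (it has attribute L, it is promoted): it satisfies condition Q.
By R20 (it carries flag X, it satisfies condition W): it has marker H.
By R4 (it satisfies condition Q, it is tagged E): it meets criterion N.
By R19 (it has marker H, it is blocked): it satisfies condition S.
By R22 (it meets criterion N, it controls the center): it is in check.
By R6 (it is in check, it satisfies condition S, it satisfies condition U): it is pinned.
By R7 (it is pinned, it satisfies condition U): it is classified as B.
By R11 (it is classified as B, it is removed): it has moved this turn.
By R3 (it has moved this turn): it is defended.
By R5 (it is defended, it satisfies condition U): it can capture.
By R1 (it can capture): it meets criterion P.

Yes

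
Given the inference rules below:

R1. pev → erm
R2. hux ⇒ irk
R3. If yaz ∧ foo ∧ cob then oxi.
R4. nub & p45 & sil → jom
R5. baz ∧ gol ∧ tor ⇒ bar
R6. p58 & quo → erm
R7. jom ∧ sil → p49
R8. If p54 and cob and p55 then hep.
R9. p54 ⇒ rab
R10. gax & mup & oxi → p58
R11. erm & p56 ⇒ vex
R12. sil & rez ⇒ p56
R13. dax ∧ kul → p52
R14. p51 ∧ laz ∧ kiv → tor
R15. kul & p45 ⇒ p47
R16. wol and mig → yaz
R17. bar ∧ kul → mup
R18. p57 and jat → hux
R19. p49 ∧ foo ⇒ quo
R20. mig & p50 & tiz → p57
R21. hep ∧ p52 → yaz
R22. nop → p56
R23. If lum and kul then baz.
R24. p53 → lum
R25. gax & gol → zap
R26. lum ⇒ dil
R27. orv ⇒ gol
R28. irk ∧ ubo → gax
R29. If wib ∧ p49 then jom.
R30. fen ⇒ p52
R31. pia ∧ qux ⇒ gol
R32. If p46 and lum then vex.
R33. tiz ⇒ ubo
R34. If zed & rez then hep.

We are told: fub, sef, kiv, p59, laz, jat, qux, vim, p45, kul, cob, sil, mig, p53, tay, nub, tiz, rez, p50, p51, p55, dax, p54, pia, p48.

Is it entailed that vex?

Forward chaining from the given facts derives: jom, p49, hep, rab, p56, p52, tor, p47, p57, yaz, lum, dil, gol, ubo, hux, baz, irk, bar, mup, gax, zap.
Rules concluding vex: R11 needs erm; R32 needs p46 — none of these are established.

No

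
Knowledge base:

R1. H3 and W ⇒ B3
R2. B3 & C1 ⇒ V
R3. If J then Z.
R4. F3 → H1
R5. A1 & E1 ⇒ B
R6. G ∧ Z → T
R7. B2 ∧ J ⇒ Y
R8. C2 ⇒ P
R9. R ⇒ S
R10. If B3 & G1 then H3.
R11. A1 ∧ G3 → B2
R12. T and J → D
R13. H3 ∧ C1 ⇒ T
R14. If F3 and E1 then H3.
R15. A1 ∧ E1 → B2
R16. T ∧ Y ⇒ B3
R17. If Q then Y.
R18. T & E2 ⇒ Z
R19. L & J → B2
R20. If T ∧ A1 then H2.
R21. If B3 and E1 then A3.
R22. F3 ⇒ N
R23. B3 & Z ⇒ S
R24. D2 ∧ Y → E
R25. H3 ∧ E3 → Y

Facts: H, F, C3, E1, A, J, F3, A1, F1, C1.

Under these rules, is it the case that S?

Yes

Z  (by R3: J)
H3  (by R14: F3, E1)
B2  (by R15: A1, E1)
Y  (by R7: B2, J)
T  (by R13: H3, C1)
B3  (by R16: T, Y)
S  (by R23: B3, Z)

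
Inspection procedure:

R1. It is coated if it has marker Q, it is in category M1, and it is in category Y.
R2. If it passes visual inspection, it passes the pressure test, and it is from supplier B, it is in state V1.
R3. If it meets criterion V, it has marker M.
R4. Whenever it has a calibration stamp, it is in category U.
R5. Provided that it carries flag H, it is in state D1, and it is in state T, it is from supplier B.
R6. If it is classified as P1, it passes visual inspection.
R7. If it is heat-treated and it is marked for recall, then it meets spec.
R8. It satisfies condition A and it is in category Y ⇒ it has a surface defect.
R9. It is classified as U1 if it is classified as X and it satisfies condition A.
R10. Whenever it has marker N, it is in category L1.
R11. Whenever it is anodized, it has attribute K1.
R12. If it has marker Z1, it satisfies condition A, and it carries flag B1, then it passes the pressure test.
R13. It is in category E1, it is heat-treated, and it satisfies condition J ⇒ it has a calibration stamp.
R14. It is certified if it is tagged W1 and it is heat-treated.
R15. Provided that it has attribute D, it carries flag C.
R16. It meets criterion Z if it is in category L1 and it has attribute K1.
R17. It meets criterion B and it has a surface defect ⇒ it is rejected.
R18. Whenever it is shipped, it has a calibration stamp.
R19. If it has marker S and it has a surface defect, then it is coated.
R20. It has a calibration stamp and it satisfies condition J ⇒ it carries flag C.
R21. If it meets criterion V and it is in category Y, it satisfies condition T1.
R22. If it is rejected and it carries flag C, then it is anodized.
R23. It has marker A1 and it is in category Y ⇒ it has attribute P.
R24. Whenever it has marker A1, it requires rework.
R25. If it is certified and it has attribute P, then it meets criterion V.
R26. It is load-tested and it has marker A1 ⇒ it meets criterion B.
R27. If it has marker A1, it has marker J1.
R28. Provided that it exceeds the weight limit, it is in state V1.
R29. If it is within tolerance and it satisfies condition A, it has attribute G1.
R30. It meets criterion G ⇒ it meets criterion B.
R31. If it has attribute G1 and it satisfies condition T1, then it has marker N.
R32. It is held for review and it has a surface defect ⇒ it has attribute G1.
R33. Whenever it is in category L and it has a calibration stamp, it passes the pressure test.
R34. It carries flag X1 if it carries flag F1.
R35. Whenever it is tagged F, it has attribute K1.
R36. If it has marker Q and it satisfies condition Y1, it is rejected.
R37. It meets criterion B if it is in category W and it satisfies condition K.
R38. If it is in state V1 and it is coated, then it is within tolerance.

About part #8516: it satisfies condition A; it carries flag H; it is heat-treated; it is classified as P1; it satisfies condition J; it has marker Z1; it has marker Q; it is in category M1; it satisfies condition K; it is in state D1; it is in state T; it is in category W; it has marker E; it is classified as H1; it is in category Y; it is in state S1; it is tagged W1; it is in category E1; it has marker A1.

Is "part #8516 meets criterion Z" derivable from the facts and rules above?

No

Forward chaining from the given facts derives: is coated, is from supplier B, passes visual inspection, has a surface defect, has a calibration stamp, is certified, carries flag C, has attribute P, requires rework, meets criterion V, has marker J1, meets criterion B, has marker M, is in category U, is rejected, satisfies condition T1, is anodized, has attribute K1.
The only rule concluding "it meets criterion Z" is R16, which needs "it is in category L1"; that is never established.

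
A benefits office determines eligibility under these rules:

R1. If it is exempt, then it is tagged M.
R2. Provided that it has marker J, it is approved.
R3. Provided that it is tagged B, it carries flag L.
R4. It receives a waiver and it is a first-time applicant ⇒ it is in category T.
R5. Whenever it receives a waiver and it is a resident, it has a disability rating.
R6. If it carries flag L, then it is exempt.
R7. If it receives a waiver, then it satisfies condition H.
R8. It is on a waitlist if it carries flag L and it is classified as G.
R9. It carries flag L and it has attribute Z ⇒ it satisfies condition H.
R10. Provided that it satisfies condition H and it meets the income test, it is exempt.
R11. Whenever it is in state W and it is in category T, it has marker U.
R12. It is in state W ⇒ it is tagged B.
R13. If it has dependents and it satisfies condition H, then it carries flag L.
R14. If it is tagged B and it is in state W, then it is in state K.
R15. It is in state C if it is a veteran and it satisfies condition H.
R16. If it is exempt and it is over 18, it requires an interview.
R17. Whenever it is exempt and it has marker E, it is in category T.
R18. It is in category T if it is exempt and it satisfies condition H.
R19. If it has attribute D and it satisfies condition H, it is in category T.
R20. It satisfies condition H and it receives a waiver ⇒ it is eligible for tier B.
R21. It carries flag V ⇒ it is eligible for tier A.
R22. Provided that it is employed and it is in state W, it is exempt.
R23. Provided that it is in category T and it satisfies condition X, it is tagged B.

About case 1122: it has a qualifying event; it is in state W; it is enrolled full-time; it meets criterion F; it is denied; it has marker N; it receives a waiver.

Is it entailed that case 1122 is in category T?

By R7 (it receives a waiver): it satisfies condition H.
By R12 (it is in state W): it is tagged B.
By R3 (it is tagged B): it carries flag L.
By R6 (it carries flag L): it is exempt.
By R18 (it is exempt, it satisfies condition H): it is in category T.

Yes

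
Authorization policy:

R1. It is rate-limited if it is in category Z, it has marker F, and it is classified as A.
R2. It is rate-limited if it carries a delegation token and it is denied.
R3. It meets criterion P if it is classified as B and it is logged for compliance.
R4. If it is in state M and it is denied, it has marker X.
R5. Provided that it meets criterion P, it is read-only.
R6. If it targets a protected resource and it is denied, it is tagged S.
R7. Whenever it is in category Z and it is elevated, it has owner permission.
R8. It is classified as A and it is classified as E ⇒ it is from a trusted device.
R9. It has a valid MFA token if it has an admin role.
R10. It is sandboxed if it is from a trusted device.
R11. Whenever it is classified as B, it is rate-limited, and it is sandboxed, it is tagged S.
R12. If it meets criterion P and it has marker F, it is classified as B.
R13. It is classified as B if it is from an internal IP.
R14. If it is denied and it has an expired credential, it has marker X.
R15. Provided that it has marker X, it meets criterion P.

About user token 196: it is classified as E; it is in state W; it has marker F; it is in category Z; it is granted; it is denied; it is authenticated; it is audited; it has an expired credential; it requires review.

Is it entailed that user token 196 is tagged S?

Forward chaining from the given facts derives: has marker X, meets criterion P, is read-only, is classified as B.
Rules concluding "it is tagged S": R6 needs "it targets a protected resource"; R11 needs "it is rate-limited" — none of these are established.

No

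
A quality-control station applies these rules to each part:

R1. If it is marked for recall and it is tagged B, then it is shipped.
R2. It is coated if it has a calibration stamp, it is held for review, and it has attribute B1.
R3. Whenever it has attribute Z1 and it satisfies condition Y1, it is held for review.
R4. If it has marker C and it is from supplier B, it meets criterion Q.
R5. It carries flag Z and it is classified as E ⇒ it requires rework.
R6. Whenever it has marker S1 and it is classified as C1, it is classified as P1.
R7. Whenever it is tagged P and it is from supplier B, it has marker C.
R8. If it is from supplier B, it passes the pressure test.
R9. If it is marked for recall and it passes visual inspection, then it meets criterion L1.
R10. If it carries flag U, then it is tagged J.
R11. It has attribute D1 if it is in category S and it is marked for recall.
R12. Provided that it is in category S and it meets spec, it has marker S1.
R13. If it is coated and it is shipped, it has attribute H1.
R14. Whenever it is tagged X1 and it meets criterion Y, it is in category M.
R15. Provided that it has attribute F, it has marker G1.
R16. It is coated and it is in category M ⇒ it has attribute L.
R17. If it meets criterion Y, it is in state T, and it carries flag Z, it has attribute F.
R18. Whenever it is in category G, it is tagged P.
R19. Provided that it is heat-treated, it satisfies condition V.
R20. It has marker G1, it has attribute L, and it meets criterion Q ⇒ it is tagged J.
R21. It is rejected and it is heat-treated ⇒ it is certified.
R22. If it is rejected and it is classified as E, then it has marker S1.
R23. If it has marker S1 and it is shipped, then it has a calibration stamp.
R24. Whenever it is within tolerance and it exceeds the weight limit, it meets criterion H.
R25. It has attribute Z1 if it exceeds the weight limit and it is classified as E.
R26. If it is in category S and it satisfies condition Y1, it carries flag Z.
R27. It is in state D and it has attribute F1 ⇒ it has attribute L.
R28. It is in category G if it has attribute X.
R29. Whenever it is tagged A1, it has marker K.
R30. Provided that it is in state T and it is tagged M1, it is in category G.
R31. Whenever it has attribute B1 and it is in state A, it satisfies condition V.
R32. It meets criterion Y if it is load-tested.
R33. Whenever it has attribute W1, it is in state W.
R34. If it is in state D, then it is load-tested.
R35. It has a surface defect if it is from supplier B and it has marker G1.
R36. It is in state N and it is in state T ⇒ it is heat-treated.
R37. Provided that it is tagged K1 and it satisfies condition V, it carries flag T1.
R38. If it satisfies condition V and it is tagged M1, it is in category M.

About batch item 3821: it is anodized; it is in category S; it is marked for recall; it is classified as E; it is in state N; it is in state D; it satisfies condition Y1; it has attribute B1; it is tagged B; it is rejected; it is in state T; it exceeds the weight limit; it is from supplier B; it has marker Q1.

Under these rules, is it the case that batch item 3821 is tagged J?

Forward chaining from the given facts derives: is shipped, passes the pressure test, has attribute D1, has marker S1, has a calibration stamp, has attribute Z1, carries flag Z, is load-tested, is heat-treated, is held for review, requires rework, satisfies condition V, is certified, meets criterion Y, is coated, has attribute H1, has attribute F, has marker G1, has a surface defect.
Rules concluding "it is tagged J": R10 needs "it carries flag U"; R20 needs "it has attribute L" — none of these are established.

No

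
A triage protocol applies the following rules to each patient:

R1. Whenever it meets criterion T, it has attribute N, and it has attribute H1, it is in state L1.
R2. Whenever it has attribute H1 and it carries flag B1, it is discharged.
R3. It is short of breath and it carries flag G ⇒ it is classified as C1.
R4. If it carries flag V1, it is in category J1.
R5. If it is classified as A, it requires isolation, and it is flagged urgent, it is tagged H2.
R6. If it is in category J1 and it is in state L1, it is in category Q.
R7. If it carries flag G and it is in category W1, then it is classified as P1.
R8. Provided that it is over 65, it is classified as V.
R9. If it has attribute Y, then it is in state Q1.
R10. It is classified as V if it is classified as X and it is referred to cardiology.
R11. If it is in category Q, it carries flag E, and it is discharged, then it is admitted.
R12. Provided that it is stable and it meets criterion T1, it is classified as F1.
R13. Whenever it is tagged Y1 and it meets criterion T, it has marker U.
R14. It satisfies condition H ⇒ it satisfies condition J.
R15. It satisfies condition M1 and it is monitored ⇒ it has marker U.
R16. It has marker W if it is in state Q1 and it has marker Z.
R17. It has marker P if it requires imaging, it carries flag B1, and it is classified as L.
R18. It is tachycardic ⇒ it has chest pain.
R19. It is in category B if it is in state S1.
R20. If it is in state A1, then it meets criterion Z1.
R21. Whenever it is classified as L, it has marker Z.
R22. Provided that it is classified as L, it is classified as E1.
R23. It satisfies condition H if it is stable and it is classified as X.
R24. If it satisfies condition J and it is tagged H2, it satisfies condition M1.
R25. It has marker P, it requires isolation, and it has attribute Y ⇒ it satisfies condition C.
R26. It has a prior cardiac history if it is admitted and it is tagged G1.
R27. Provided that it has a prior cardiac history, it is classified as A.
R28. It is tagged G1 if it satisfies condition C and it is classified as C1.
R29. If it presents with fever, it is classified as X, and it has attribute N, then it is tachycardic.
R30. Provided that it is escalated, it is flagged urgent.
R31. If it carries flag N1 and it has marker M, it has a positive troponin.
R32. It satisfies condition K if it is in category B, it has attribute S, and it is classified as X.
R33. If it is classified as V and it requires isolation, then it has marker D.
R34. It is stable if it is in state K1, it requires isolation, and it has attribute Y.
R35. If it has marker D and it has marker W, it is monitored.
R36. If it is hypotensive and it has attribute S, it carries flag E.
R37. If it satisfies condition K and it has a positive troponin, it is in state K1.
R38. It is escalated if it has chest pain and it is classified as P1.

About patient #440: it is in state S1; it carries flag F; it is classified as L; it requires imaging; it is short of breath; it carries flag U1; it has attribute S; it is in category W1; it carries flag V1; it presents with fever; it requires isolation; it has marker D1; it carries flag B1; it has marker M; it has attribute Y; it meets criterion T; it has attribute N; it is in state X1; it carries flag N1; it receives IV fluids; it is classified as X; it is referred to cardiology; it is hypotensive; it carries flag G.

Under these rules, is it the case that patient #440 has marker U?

No

Forward chaining from the given facts derives: is classified as C1, is in category J1, is classified as P1, is in state Q1, is classified as V, has marker P, is in category B, has marker Z, is classified as E1, satisfies condition C, is tagged G1, is tachycardic, has a positive troponin, satisfies condition K, has marker D, carries flag E, is in state K1, has marker W, has chest pain, is stable, is monitored, is escalated, satisfies condition H, is flagged urgent, satisfies condition J.
Rules concluding "it has marker U": R13 needs "it is tagged Y1"; R15 needs "it satisfies condition M1" — none of these are established.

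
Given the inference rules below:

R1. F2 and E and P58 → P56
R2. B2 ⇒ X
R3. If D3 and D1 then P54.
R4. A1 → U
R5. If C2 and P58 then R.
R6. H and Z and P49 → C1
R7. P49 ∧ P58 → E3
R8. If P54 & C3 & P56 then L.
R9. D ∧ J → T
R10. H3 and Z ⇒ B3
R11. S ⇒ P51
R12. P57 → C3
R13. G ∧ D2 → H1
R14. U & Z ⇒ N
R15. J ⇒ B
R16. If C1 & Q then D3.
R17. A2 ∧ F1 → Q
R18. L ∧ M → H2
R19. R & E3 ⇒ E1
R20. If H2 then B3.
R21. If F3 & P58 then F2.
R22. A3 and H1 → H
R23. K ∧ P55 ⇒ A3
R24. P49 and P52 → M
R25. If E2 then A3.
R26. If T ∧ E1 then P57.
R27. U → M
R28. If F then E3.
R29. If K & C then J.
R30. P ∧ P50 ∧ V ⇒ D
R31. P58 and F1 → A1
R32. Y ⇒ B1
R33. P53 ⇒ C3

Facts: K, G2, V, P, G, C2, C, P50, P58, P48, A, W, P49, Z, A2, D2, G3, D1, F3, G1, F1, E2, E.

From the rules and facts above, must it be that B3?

R  (by R5: C2, P58)
E3  (by R7: P49, P58)
H1  (by R13: G, D2)
Q  (by R17: A2, F1)
E1  (by R19: R, E3)
F2  (by R21: F3, P58)
A3  (by R25: E2)
J  (by R29: K, C)
D  (by R30: P, P50, V)
A1  (by R31: P58, F1)
P56  (by R1: F2, E, P58)
U  (by R4: A1)
T  (by R9: D, J)
H  (by R22: A3, H1)
P57  (by R26: T, E1)
M  (by R27: U)
C1  (by R6: H, Z, P49)
C3  (by R12: P57)
D3  (by R16: C1, Q)
P54  (by R3: D3, D1)
L  (by R8: P54, C3, P56)
H2  (by R18: L, M)
B3  (by R20: H2)

Yes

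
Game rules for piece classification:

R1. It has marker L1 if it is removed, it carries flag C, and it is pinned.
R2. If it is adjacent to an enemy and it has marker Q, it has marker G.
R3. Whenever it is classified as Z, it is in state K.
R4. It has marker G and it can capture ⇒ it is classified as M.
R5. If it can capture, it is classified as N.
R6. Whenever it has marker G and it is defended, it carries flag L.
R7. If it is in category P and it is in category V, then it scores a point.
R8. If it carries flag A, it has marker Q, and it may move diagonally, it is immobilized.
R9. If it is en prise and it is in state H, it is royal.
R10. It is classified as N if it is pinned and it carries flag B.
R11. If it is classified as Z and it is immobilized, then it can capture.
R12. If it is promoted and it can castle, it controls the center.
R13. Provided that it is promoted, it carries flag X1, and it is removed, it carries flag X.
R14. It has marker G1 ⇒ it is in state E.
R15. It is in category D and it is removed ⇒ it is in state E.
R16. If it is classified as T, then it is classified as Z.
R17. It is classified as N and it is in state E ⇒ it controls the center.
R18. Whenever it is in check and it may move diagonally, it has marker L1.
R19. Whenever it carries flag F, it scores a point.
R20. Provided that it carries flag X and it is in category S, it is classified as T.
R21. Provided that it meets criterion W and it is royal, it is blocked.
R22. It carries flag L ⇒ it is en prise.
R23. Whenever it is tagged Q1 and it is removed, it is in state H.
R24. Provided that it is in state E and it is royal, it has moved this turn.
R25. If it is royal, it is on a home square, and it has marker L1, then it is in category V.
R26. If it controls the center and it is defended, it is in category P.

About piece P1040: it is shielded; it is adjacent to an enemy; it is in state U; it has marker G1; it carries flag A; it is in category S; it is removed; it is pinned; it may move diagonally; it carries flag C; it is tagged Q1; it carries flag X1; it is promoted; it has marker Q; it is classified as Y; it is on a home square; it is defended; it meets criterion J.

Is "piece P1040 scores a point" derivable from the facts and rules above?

Yes

By R1 (it is removed, it carries flag C, it is pinned): it has marker L1.
By R2 (it is adjacent to an enemy, it has marker Q): it has marker G.
By R6 (it has marker G, it is defended): it carries flag L.
By R8 (it carries flag A, it has marker Q, it may move diagonally): it is immobilized.
By R13 (it is promoted, it carries flag X1, it is removed): it carries flag X.
By R14 (it has marker G1): it is in state E.
By R20 (it carries flag X, it is in category S): it is classified as T.
By R22 (it carries flag L): it is en prise.
By R23 (it is tagged Q1, it is removed): it is in state H.
By R9 (it is en prise, it is in state H): it is royal.
By R16 (it is classified as T): it is classified as Z.
By R25 (it is royal, it is on a home square, it has marker L1): it is in category V.
By R11 (it is classified as Z, it is immobilized): it can capture.
By R5 (it can capture): it is classified as N.
By R17 (it is classified as N, it is in state E): it controls the center.
By R26 (it controls the center, it is defended): it is in category P.
By R7 (it is in category P, it is in category V): it scores a point.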